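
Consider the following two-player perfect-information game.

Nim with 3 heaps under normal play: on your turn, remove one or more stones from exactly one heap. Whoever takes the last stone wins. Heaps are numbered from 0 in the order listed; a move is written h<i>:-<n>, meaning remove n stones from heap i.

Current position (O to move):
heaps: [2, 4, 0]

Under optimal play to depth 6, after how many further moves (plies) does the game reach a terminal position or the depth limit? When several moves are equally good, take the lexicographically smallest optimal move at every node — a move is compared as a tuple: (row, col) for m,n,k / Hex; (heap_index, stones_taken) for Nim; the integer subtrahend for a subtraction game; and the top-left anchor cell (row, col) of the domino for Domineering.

[(2,4,0)] O move#1: h0:-1:-1/(1,4,0), h0:-2:-1/(0,4,0), h1:-1:-1/(2,3,0), h1:-2:+1/(2,2,0)*, h1:-3:-1/(2,1,0), h1:-4:-1/(2,0,0)
[(2,2,0)] X move#2: h0:-1:-1/(1,2,0)*, h0:-2:-1/(0,2,0), h1:-1:-1/(2,1,0), h1:-2:-1/(2,0,0)
[(1,2,0)] O move#3: h0:-1:-1/(0,2,0), h1:-1:+1/(1,1,0)*, h1:-2:-1/(1,0,0)
[(1,1,0)] X move#4: h0:-1:-1/(0,1,0)*, h1:-1:-1/(1,0,0)
[(0,1,0)] O move#5: h1:-1:+1/(0,0,0)*
[(0,0,0)] end (terminal -1, X#6); searched (2,4,0) to 6

PV length from [(2,4,0)]: 5 plies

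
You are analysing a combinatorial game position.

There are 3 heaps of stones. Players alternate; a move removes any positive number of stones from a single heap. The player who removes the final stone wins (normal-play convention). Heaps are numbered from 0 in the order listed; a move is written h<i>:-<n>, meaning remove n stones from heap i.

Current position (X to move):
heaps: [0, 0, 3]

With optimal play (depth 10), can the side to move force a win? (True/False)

X winning at [(0,0,3)]: True

ply 1, X at (0,0,3) | h2:-1=-1→(0,0,2); h2:-2=-1→(0,0,1); h2:-3=+1→(0,0,0)*
ply 2: (0,0,0) is terminal -1 (O); from (0,0,3) depth 10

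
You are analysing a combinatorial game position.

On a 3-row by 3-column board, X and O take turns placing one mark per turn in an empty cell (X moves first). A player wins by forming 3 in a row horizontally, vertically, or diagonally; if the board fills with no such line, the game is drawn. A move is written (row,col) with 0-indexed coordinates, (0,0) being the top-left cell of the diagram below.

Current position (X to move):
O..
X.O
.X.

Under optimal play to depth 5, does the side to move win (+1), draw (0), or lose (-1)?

ply 1, X at O../X.O/.X. | (0,1)=+0→OX./X.O/.X.*; (0,2)=+0→O.X/X.O/.X.; (1,1)=+0→O../XXO/.X.; (2,0)=-1→O../X.O/XX.; (2,2)=+0→O../X.O/.XX
ply 2, O at OX./X.O/.X. | (0,2)=-1→OXO/X.O/.X.; (1,1)=+0→OX./XOO/.X.*; (2,0)=-1→OX./X.O/OX.; (2,2)=-1→OX./X.O/.XO
ply 3, X at OX./XOO/.X. | (0,2)=-1→OXX/XOO/.X.; (2,0)=-1→OX./XOO/XX.; (2,2)=+0→OX./XOO/.XX*
ply 4, O at OX./XOO/.XX | (0,2)=-1→OXO/XOO/.XX; (2,0)=+0→OX./XOO/OXX*
ply 5, X at OX./XOO/OXX | (0,2)=+0→OXX/XOO/OXX*
ply 6: OXX/XOO/OXX is terminal +0 (O); from O../X.O/.X. depth 5

value(O../X.O/.X., X) = 0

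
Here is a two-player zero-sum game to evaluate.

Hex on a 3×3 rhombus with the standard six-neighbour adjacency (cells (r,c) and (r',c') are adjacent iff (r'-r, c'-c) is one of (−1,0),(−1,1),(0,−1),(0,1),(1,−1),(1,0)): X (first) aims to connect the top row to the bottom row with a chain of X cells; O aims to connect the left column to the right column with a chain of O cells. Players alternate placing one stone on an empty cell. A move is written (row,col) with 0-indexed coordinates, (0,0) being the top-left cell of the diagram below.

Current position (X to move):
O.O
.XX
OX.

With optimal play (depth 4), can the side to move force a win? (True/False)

X winning at [O.O/.XX/OX.]: True

[O.O/.XX/OX.] X move#1: (0,1):+1/OXO/.XX/OX.*, (1,0):-1/O.O/XXX/OX., (2,2):-1/O.O/.XX/OXX
[OXO/.XX/OX.] end (terminal -1, O#2); searched O.O/.XX/OX. to 4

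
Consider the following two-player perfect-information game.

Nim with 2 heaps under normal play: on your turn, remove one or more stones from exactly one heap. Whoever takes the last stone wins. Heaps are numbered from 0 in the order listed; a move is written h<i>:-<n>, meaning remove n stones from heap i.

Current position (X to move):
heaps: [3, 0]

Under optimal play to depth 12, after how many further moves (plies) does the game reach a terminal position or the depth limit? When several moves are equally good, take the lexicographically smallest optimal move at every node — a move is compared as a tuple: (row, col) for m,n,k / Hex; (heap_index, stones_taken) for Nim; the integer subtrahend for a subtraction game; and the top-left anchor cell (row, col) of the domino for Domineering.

ply 1, X at (3,0) | h0:-1=-1→(2,0); h0:-2=-1→(1,0); h0:-3=+1→(0,0)*
ply 2: (0,0) is terminal -1 (O); from (3,0) depth 12

PV length from [(3,0)]: 1 ply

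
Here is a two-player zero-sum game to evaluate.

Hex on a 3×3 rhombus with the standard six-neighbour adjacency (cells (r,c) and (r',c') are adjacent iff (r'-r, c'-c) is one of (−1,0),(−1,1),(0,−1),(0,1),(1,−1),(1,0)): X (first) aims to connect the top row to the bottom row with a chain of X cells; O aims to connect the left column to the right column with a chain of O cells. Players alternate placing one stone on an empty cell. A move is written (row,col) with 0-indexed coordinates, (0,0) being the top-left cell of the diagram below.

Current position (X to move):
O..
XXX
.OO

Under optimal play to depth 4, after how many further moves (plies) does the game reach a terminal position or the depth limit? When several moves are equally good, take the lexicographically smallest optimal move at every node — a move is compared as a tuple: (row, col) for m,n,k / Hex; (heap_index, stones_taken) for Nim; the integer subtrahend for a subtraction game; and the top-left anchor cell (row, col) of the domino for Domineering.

PV length from [O../XXX/.OO]: 3 plies

[O../XXX/.OO] X move#1: (0,1):-1/OX./XXX/.OO, (0,2):-1/O.X/XXX/.OO, (2,0):+1/O../XXX/XOO*
[O../XXX/XOO] O move#2: (0,1):-1/OO./XXX/XOO*, (0,2):-1/O.O/XXX/XOO
[OO./XXX/XOO] X move#3: (0,2):+1/OOX/XXX/XOO*
[OOX/XXX/XOO] end (terminal -1, O#4); searched O../XXX/.OO to 4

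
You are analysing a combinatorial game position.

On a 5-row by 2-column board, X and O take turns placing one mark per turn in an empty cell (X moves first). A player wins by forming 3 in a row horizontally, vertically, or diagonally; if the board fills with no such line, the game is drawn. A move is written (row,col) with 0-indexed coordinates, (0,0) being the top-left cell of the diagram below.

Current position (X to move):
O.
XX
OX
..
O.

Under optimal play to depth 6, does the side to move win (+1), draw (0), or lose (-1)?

value(O./XX/OX/../O., X) = +1

[O./XX/OX/../O.] X move#1: (0,1):+1/OX/XX/OX/../O.*, (3,0):+1/O./XX/OX/X./O., (3,1):+1/O./XX/OX/.X/O., (4,1):-1/O./XX/OX/../OX
[OX/XX/OX/../O.] end (terminal -1, O#2); searched O./XX/OX/../O. to 6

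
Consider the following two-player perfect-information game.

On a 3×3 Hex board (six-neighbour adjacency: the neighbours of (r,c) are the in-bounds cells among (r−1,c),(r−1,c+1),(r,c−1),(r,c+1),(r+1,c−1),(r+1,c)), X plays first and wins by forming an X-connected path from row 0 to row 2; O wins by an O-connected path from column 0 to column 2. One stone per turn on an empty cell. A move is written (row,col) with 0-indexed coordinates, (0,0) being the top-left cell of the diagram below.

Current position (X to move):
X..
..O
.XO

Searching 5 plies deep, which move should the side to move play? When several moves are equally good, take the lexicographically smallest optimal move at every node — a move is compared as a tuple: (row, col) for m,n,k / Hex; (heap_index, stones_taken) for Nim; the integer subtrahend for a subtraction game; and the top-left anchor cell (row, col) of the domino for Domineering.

X's best at [X../..O/.XO]: (1,0)

[X../..O/.XO] X move#1: (0,1):-1/XX./..O/.XO, (0,2):-1/X.X/..O/.XO, (1,0):+1/X../X.O/.XO*, (1,1):+1/X../.XO/.XO, (2,0):+1/X../..O/XXO
[X../X.O/.XO] O move#2: (0,1):-1/XO./X.O/.XO*, (0,2):-1/X.O/X.O/.XO, (1,1):-1/X../XOO/.XO, (2,0):-1/X../X.O/OXO
[XO./X.O/.XO] X move#3: (0,2):+1/XOX/X.O/.XO*, (1,1):+1/XO./XXO/.XO, (2,0):+1/XO./X.O/XXO
[XOX/X.O/.XO] O move#4: (1,1):-1/XOX/XOO/.XO*, (2,0):-1/XOX/X.O/OXO
[XOX/XOO/.XO] X move#5: (2,0):+1/XOX/XOO/XXO*
[XOX/XOO/XXO] end (terminal -1, O#6); searched X../..O/.XO to 5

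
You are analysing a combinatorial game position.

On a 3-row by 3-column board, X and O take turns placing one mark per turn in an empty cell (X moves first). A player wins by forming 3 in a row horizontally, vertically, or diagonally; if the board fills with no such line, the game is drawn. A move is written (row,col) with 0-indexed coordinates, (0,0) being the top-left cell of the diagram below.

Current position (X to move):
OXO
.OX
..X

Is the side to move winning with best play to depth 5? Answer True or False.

[OXO/.OX/..X] X move#1: (1,0):-1/OXO/XOX/..X, (2,0):+0/OXO/.OX/X.X*, (2,1):-1/OXO/.OX/.XX
[OXO/.OX/X.X] O move#2: (1,0):-1/OXO/OOX/X.X, (2,1):+0/OXO/.OX/XOX*
[OXO/.OX/XOX] X move#3: (1,0):+0/OXO/XOX/XOX*
[OXO/XOX/XOX] end (terminal +0, O#4); searched OXO/.OX/..X to 5

X winning at [OXO/.OX/..X]: False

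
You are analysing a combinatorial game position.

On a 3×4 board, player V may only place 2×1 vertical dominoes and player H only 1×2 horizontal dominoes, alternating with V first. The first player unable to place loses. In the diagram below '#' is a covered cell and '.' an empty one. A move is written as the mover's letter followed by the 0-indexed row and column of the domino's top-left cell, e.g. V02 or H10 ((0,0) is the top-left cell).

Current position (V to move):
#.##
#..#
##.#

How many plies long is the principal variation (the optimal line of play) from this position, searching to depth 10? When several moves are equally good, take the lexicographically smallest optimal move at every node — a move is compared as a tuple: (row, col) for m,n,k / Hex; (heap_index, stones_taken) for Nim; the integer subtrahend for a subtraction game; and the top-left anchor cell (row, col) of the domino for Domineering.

PV length from [#.##/#..#/##.#]: 1 ply

p1 V@[#.##/#..#/##.#]: V01[####/##.#/##.#]+1* V12[#.##/#.##/####]+1
p2 H@[####/##.#/##.#] terminal -1; root [#.##/#..#/##.#] d10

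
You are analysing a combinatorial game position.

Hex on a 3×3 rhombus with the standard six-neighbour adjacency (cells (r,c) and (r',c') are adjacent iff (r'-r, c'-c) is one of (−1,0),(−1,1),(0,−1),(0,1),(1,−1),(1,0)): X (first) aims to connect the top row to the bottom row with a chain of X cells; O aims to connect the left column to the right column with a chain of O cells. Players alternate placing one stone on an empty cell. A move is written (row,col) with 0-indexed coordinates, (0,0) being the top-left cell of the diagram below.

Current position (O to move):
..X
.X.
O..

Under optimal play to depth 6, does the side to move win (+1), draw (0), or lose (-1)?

p1 O@[..X/.X./O..]: (0,0)[O.X/.X./O..]-1 (0,1)[.OX/.X./O..]-1 (1,0)[..X/OX./O..]-1 (1,2)[..X/.XO/O..]-1 (2,1)[..X/.X./OO.]+1* (2,2)[..X/.X./O.O]-1
p2 X@[..X/.X./OO.]: (0,0)[X.X/.X./OO.]-1* (0,1)[.XX/.X./OO.]-1 (1,0)[..X/XX./OO.]-1 (1,2)[..X/.XX/OO.]-1 (2,2)[..X/.X./OOX]-1
p3 O@[X.X/.X./OO.]: (0,1)[XOX/.X./OO.]+1* (1,0)[X.X/OX./OO.]+1 (1,2)[X.X/.XO/OO.]+1 (2,2)[X.X/.X./OOO]+1
p4 X@[XOX/.X./OO.]: (1,0)[XOX/XX./OO.]-1* (1,2)[XOX/.XX/OO.]-1 (2,2)[XOX/.X./OOX]-1
p5 O@[XOX/XX./OO.]: (1,2)[XOX/XXO/OO.]+1* (2,2)[XOX/XX./OOO]+1
p6 X@[XOX/XXO/OO.] terminal -1; root [..X/.X./O..] d6

value(..X/.X./O.., O) = +1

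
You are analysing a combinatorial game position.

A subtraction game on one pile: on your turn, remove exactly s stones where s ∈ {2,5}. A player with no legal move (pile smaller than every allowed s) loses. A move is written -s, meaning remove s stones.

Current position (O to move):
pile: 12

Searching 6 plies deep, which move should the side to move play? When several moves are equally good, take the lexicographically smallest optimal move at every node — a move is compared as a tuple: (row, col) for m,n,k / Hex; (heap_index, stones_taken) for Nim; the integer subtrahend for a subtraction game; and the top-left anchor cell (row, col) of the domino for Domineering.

[12] O move#1: -2:-1/10, -5:+1/7*
[7] X move#2: -2:-1/5*, -5:-1/2
[5] O move#3: -2:-1/3, -5:+1/0*
[0] end (terminal -1, X#4); searched 12 to 6

O's best at [12]: -5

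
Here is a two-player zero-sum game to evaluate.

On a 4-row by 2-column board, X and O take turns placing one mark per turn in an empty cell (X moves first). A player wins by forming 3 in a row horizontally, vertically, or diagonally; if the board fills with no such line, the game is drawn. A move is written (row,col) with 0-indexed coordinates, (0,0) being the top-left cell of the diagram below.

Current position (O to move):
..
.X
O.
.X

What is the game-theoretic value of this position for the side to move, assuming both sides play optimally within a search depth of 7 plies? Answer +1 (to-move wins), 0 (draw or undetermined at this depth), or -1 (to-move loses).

[../.X/O./.X] O move#1: (0,0):-1/O./.X/O./.X, (0,1):-1/.O/.X/O./.X, (1,0):-1/../OX/O./.X, (2,1):+0/../.X/OO/.X*, (3,0):-1/../.X/O./OX
[../.X/OO/.X] X move#2: (0,0):+0/X./.X/OO/.X*, (0,1):-1/.X/.X/OO/.X, (1,0):+0/../XX/OO/.X, (3,0):+0/../.X/OO/XX
[X./.X/OO/.X] O move#3: (0,1):+0/XO/.X/OO/.X*, (1,0):+0/X./OX/OO/.X, (3,0):+0/X./.X/OO/OX
[XO/.X/OO/.X] X move#4: (1,0):+0/XO/XX/OO/.X*, (3,0):+0/XO/.X/OO/XX
[XO/XX/OO/.X] O move#5: (3,0):+0/XO/XX/OO/OX*
[XO/XX/OO/OX] end (terminal +0, X#6); searched ../.X/O./.X to 7

value(../.X/O./.X, O) = 0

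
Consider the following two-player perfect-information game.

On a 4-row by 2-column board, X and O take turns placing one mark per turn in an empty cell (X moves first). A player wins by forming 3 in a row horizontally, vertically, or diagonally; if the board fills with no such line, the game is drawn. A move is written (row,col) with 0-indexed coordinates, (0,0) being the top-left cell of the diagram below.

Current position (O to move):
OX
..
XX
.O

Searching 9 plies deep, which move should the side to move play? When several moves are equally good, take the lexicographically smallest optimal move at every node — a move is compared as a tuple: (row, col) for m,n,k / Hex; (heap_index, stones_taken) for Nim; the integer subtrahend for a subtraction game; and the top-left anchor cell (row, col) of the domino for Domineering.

O's best at [OX/../XX/.O]: (1,1)

ply 1, O at OX/../XX/.O | (1,0)=-1→OX/O./XX/.O; (1,1)=+0→OX/.O/XX/.O*; (3,0)=-1→OX/../XX/OO
ply 2, X at OX/.O/XX/.O | (1,0)=+0→OX/XO/XX/.O*; (3,0)=+0→OX/.O/XX/XO
ply 3, O at OX/XO/XX/.O | (3,0)=+0→OX/XO/XX/OO*
ply 4: OX/XO/XX/OO is terminal +0 (X); from OX/../XX/.O depth 9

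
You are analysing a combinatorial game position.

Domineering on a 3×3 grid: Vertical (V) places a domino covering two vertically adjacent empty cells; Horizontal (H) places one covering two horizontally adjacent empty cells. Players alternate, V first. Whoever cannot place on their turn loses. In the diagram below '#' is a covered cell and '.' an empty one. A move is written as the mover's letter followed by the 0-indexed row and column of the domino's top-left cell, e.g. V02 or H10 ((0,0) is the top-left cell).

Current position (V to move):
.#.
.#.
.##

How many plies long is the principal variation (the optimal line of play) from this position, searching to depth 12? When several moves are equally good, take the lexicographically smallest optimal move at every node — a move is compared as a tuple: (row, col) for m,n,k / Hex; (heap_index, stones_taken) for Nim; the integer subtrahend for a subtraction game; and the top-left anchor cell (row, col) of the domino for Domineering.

PV length from [.#./.#./.##]: 1 ply

[.#./.#./.##] V move#1: V00:+1/##./##./.##*, V02:+1/.##/.##/.##, V10:+1/.#./##./###
[##./##./.##] end (terminal -1, H#2); searched .#./.#./.## to 12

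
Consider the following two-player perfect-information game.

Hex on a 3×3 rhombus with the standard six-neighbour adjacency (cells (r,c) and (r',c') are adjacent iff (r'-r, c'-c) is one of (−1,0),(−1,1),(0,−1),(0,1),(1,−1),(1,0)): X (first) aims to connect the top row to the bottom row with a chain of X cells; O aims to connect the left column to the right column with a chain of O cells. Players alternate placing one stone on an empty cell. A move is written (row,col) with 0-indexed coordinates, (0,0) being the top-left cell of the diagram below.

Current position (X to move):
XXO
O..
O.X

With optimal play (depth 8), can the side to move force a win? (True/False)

X winning at [XXO/O../O.X]: True

p1 X@[XXO/O../O.X]: (1,1)[XXO/OX./O.X]+1* (1,2)[XXO/O.X/O.X]-1 (2,1)[XXO/O../OXX]-1
p2 O@[XXO/OX./O.X]: (1,2)[XXO/OXO/O.X]-1* (2,1)[XXO/OX./OOX]-1
p3 X@[XXO/OXO/O.X]: (2,1)[XXO/OXO/OXX]+1*
p4 O@[XXO/OXO/OXX] terminal -1; root [XXO/O../O.X] d8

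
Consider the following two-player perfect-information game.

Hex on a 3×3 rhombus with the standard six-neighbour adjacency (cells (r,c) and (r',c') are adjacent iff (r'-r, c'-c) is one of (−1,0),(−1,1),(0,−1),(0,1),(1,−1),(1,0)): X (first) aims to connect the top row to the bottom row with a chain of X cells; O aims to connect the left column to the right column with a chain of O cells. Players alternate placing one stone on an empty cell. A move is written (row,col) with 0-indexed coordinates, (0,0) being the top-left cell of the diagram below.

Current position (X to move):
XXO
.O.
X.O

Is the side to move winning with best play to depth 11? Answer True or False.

ply 1, X at XXO/.O./X.O | (1,0)=+1→XXO/XO./X.O*; (1,2)=-1→XXO/.OX/X.O; (2,1)=-1→XXO/.O./XXO
ply 2: XXO/XO./X.O is terminal -1 (O); from XXO/.O./X.O depth 11

X winning at [XXO/.O./X.O]: True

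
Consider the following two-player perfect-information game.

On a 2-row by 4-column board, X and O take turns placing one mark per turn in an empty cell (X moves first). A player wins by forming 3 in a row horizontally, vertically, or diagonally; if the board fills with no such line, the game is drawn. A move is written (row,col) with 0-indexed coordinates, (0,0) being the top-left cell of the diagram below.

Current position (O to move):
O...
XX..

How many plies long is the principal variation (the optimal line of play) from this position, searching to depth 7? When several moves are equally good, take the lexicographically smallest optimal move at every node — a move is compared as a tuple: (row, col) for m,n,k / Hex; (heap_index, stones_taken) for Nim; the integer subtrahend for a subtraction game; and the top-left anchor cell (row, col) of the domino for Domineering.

PV length from [O.../XX..]: 5 plies

p1 O@[O.../XX..]: (0,1)[OO../XX..]-1 (0,2)[O.O./XX..]-1 (0,3)[O..O/XX..]-1 (1,2)[O.../XXO.]+0* (1,3)[O.../XX.O]-1
p2 X@[O.../XXO.]: (0,1)[OX../XXO.]+0* (0,2)[O.X./XXO.]+0 (0,3)[O..X/XXO.]+0 (1,3)[O.../XXOX]+0
p3 O@[OX../XXO.]: (0,2)[OXO./XXO.]+0* (0,3)[OX.O/XXO.]+0 (1,3)[OX../XXOO]+0
p4 X@[OXO./XXO.]: (0,3)[OXOX/XXO.]+0* (1,3)[OXO./XXOX]+0
p5 O@[OXOX/XXO.]: (1,3)[OXOX/XXOO]+0*
p6 X@[OXOX/XXOO] terminal +0; root [O.../XX..] d7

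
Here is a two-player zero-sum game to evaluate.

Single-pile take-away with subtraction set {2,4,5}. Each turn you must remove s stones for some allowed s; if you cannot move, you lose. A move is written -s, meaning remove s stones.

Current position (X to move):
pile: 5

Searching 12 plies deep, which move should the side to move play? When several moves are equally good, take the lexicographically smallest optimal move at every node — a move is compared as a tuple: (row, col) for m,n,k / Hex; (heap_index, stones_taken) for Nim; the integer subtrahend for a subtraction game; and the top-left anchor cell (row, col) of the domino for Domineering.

[5] X move#1: -2:-1/3, -4:+1/1*, -5:+1/0
[1] end (terminal -1, O#2); searched 5 to 12

X's best at [5]: -4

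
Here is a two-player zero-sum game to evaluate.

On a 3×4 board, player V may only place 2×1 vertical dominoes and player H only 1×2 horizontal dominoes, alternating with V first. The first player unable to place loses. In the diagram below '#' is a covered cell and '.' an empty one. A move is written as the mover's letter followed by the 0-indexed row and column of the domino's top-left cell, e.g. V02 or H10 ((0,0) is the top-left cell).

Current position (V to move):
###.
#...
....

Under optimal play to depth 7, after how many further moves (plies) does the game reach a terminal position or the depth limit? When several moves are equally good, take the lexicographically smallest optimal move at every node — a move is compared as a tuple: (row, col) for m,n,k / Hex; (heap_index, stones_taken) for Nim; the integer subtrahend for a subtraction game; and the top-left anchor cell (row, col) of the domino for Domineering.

[###./#.../....] V move#1: V03:-1/####/#..#/...., V11:-1/###./##../.#.., V12:+1/###./#.#./..#.*, V13:-1/###./#..#/...#
[###./#.#./..#.] H move#2: H20:-1/###./#.#./###.*
[###./#.#./###.] V move#3: V03:+1/####/#.##/###.*, V13:+1/###./#.##/####
[####/#.##/###.] end (terminal -1, H#4); searched ###./#.../.... to 7

PV length from [###./#.../....]: 3 plies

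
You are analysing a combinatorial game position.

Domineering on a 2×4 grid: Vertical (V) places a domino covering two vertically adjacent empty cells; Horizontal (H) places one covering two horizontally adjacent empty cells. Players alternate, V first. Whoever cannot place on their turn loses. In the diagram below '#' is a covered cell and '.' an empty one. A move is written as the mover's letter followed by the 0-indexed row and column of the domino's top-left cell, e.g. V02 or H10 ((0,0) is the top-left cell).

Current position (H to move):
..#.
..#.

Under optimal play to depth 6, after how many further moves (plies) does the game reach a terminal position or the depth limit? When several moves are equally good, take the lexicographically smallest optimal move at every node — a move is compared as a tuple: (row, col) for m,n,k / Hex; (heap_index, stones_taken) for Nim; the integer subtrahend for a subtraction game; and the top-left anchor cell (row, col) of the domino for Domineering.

p1 H@[..#./..#.]: H00[###./..#.]+1* H10[..#./###.]+1
p2 V@[###./..#.]: V03[####/..##]-1*
p3 H@[####/..##]: H10[####/####]+1*
p4 V@[####/####] terminal -1; root [..#./..#.] d6

PV length from [..#./..#.]: 3 plies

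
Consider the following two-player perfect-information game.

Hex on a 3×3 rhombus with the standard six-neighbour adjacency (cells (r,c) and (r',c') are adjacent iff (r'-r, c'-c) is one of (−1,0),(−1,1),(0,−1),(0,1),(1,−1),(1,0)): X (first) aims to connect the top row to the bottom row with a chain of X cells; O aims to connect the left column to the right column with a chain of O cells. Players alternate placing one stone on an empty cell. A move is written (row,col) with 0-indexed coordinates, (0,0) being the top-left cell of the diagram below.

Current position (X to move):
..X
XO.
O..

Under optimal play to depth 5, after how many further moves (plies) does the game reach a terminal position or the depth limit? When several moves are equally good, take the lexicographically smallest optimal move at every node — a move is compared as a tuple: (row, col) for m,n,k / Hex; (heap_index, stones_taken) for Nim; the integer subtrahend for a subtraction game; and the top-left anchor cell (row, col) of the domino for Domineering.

[..X/XO./O..] X move#1: (0,0):-1/X.X/XO./O.., (0,1):-1/.XX/XO./O.., (1,2):+1/..X/XOX/O..*, (2,1):-1/..X/XO./OX., (2,2):-1/..X/XO./O.X
[..X/XOX/O..] O move#2: (0,0):-1/O.X/XOX/O..*, (0,1):-1/.OX/XOX/O.., (2,1):-1/..X/XOX/OO., (2,2):-1/..X/XOX/O.O
[O.X/XOX/O..] X move#3: (0,1):+1/OXX/XOX/O..*, (2,1):+1/O.X/XOX/OX., (2,2):+1/O.X/XOX/O.X
[OXX/XOX/O..] O move#4: (2,1):-1/OXX/XOX/OO.*, (2,2):-1/OXX/XOX/O.O
[OXX/XOX/OO.] X move#5: (2,2):+1/OXX/XOX/OOX*
[OXX/XOX/OOX] end (terminal -1, O#6); searched ..X/XO./O.. to 5

PV length from [..X/XO./O..]: 5 plies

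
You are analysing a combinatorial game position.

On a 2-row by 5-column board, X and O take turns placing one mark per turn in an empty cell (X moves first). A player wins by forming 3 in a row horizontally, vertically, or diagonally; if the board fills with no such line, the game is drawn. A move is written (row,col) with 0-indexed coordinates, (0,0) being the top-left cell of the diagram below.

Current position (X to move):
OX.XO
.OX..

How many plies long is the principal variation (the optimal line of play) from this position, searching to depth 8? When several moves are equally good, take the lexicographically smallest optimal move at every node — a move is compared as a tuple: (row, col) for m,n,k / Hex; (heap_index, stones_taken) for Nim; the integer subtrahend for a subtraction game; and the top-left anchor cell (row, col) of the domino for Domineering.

PV length from [OX.XO/.OX..]: 1 ply

ply 1, X at OX.XO/.OX.. | (0,2)=+1→OXXXO/.OX..*; (1,0)=+0→OX.XO/XOX..; (1,3)=+1→OX.XO/.OXX.; (1,4)=+1→OX.XO/.OX.X
ply 2: OXXXO/.OX.. is terminal -1 (O); from OX.XO/.OX.. depth 8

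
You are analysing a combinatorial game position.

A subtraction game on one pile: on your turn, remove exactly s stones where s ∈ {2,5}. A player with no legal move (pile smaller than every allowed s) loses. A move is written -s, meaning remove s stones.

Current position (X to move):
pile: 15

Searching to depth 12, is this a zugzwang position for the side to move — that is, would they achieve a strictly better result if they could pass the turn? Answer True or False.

zugzwang(15, X) = True

ply 1, X at 15 | -2=-1→13*; -5=-1→10
ply 2, O at 13 | -2=+1→11*; -5=+1→8
ply 3, X at 11 | -2=-1→9*; -5=-1→6
ply 4, O at 9 | -2=+1→7*; -5=+1→4
ply 5, X at 7 | -2=-1→5*; -5=-1→2
ply 6, O at 5 | -2=-1→3; -5=+1→0*
ply 7: 0 is terminal -1 (X); from 15 depth 12
pass branch (O moves first from the same position):
  | ply 1, O at 15 | -2=-1→13*; -5=-1→10
  | ply 2, X at 13 | -2=+1→11*; -5=+1→8
  | ply 3, O at 11 | -2=-1→9*; -5=-1→6
  | ply 4, X at 9 | -2=+1→7*; -5=+1→4
  | ply 5, O at 7 | -2=-1→5*; -5=-1→2
  | ply 6, X at 5 | -2=-1→3; -5=+1→0*
  | ply 7: 0 is terminal -1 (O); from 15 depth 12
X moving scores -1; X passing scores +1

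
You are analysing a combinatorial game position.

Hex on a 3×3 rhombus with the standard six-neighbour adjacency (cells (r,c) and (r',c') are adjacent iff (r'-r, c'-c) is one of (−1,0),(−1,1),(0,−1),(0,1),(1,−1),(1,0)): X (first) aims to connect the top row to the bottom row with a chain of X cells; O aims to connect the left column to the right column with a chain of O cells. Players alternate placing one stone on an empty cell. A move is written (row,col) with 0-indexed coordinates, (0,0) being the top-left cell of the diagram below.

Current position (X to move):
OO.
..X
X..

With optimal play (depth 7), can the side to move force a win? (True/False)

X winning at [OO./..X/X..]: True

[OO./..X/X..] X move#1: (0,2):+1/OOX/..X/X..*, (1,0):-1/OO./X.X/X.., (1,1):-1/OO./.XX/X.., (2,1):-1/OO./..X/XX., (2,2):-1/OO./..X/X.X
[OOX/..X/X..] O move#2: (1,0):-1/OOX/O.X/X..*, (1,1):-1/OOX/.OX/X.., (2,1):-1/OOX/..X/XO., (2,2):-1/OOX/..X/X.O
[OOX/O.X/X..] X move#3: (1,1):+1/OOX/OXX/X..*, (2,1):+1/OOX/O.X/XX., (2,2):+1/OOX/O.X/X.X
[OOX/OXX/X..] end (terminal -1, O#4); searched OO./..X/X.. to 7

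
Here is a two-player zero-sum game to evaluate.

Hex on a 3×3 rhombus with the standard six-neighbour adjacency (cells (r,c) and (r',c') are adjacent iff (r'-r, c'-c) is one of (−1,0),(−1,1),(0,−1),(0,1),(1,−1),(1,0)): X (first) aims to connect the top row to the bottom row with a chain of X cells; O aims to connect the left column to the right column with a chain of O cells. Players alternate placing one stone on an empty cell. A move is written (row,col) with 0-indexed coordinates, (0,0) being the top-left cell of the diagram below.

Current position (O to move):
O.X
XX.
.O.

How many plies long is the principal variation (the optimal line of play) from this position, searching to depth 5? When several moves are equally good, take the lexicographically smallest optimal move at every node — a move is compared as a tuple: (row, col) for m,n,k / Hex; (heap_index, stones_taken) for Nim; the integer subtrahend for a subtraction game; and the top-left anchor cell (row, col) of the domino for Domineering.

ply 1, O at O.X/XX./.O. | (0,1)=-1→OOX/XX./.O.; (1,2)=-1→O.X/XXO/.O.; (2,0)=+1→O.X/XX./OO.*; (2,2)=-1→O.X/XX./.OO
ply 2, X at O.X/XX./OO. | (0,1)=-1→OXX/XX./OO.*; (1,2)=-1→O.X/XXX/OO.; (2,2)=-1→O.X/XX./OOX
ply 3, O at OXX/XX./OO. | (1,2)=+1→OXX/XXO/OO.*; (2,2)=+1→OXX/XX./OOO
ply 4: OXX/XXO/OO. is terminal -1 (X); from O.X/XX./.O. depth 5

PV length from [O.X/XX./.O.]: 3 plies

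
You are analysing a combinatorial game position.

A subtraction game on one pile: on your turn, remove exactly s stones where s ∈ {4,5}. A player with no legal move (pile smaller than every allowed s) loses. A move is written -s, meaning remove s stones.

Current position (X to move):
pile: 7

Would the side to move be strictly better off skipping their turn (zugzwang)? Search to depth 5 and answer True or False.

ply 1, X at 7 | -4=+1→3*; -5=+1→2
ply 2: 3 is terminal -1 (O); from 7 depth 5
suppose X passes — search the same position with O to move:
pass> ply 1, O at 7 | -4=+1→3*; -5=+1→2
pass> ply 2: 3 is terminal -1 (X); from 7 depth 5
for X: play +1, pass -1

zugzwang(7, X) = False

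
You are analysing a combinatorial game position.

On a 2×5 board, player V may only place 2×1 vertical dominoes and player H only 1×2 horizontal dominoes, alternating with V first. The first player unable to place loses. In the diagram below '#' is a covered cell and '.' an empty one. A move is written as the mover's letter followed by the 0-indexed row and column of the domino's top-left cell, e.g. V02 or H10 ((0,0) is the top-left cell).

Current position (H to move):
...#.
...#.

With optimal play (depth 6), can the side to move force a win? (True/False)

H winning at [...#./...#.]: False

p1 H@[...#./...#.]: H00[##.#./...#.]-1* H01[.###./...#.]-1 H10[...#./##.#.]-1 H11[...#./.###.]-1
p2 V@[##.#./...#.]: V02[####./..##.]+1* V04[##.##/...##]-1
p3 H@[####./..##.]: H10[####./####.]-1*
p4 V@[####./####.]: V04[#####/#####]+1*
p5 H@[#####/#####] terminal -1; root [...#./...#.] d6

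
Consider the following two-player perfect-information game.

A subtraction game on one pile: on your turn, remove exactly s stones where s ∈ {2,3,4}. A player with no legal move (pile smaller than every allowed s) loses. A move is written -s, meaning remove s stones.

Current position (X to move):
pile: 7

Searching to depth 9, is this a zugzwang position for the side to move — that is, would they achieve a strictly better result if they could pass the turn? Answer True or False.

ply 1, X at 7 | -2=-1→5*; -3=-1→4; -4=-1→3
ply 2, O at 5 | -2=-1→3; -3=-1→2; -4=+1→1*
ply 3: 1 is terminal -1 (X); from 7 depth 9
pass branch (O moves first from the same position):
  | ply 1, O at 7 | -2=-1→5*; -3=-1→4; -4=-1→3
  | ply 2, X at 5 | -2=-1→3; -3=-1→2; -4=+1→1*
  | ply 3: 1 is terminal -1 (O); from 7 depth 9
X moving scores -1; X passing scores +1

zugzwang(7, X) = True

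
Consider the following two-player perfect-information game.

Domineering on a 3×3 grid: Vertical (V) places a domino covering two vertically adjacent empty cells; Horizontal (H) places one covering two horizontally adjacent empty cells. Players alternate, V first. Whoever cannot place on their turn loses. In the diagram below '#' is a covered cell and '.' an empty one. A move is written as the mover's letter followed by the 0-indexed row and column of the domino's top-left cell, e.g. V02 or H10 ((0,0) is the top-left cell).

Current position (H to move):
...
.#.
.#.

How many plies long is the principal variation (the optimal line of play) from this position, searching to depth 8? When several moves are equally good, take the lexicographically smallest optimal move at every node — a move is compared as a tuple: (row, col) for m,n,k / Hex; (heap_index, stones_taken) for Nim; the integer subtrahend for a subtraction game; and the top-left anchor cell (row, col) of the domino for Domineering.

ply 1, H at .../.#./.#. | H00=-1→##./.#./.#.*; H01=-1→.##/.#./.#.
ply 2, V at ##./.#./.#. | V02=+1→###/.##/.#.*; V10=+1→##./##./##.; V12=+1→##./.##/.##
ply 3: ###/.##/.#. is terminal -1 (H); from .../.#./.#. depth 8

PV length from [.../.#./.#.]: 2 plies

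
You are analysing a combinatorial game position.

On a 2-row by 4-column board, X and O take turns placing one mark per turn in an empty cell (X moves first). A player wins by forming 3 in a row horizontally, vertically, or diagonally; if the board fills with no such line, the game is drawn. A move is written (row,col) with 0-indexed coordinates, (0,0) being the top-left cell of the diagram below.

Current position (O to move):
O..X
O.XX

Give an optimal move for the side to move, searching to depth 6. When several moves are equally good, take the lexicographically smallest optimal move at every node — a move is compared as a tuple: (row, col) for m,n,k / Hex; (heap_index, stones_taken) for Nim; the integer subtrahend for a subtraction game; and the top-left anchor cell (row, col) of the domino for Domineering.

O's best at [O..X/O.XX]: (1,1)

p1 O@[O..X/O.XX]: (0,1)[OO.X/O.XX]-1 (0,2)[O.OX/O.XX]-1 (1,1)[O..X/OOXX]+0*
p2 X@[O..X/OOXX]: (0,1)[OX.X/OOXX]+0* (0,2)[O.XX/OOXX]+0
p3 O@[OX.X/OOXX]: (0,2)[OXOX/OOXX]+0*
p4 X@[OXOX/OOXX] terminal +0; root [O..X/O.XX] d6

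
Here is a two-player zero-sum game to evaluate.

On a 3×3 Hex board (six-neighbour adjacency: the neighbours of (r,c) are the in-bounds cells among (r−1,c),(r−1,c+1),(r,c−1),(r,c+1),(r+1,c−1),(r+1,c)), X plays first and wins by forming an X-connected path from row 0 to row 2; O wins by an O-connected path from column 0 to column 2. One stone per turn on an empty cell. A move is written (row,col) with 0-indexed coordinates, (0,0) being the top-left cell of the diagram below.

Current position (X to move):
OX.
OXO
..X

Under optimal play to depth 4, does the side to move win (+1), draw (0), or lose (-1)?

value(OX./OXO/..X, X) = +1

[OX./OXO/..X] X move#1: (0,2):+1/OXX/OXO/..X*, (2,0):+1/OX./OXO/X.X, (2,1):+1/OX./OXO/.XX
[OXX/OXO/..X] O move#2: (2,0):-1/OXX/OXO/O.X*, (2,1):-1/OXX/OXO/.OX
[OXX/OXO/O.X] X move#3: (2,1):+1/OXX/OXO/OXX*
[OXX/OXO/OXX] end (terminal -1, O#4); searched OX./OXO/..X to 4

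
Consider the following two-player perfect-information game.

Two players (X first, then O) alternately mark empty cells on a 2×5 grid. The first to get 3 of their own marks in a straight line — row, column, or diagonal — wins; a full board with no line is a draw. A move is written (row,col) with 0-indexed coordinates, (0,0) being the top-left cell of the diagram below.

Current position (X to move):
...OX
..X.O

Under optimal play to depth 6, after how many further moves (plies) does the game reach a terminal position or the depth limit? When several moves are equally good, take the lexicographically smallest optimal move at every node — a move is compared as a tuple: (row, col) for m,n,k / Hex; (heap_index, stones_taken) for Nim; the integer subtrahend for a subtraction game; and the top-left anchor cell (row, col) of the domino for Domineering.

PV length from [...OX/..X.O]: 5 plies

ply 1, X at ...OX/..X.O | (0,0)=+0→X..OX/..X.O; (0,1)=+0→.X.OX/..X.O; (0,2)=+0→..XOX/..X.O; (1,0)=+0→...OX/X.X.O; (1,1)=+1→...OX/.XX.O*; (1,3)=+0→...OX/..XXO
ply 2, O at ...OX/.XX.O | (0,0)=-1→O..OX/.XX.O*; (0,1)=-1→.O.OX/.XX.O; (0,2)=-1→..OOX/.XX.O; (1,0)=-1→...OX/OXX.O; (1,3)=-1→...OX/.XXOO
ply 3, X at O..OX/.XX.O | (0,1)=+1→OX.OX/.XX.O*; (0,2)=+1→O.XOX/.XX.O; (1,0)=+1→O..OX/XXX.O; (1,3)=+1→O..OX/.XXXO
ply 4, O at OX.OX/.XX.O | (0,2)=-1→OXOOX/.XX.O*; (1,0)=-1→OX.OX/OXX.O; (1,3)=-1→OX.OX/.XXOO
ply 5, X at OXOOX/.XX.O | (1,0)=+1→OXOOX/XXX.O*; (1,3)=+1→OXOOX/.XXXO
ply 6: OXOOX/XXX.O is terminal -1 (O); from ...OX/..X.O depth 6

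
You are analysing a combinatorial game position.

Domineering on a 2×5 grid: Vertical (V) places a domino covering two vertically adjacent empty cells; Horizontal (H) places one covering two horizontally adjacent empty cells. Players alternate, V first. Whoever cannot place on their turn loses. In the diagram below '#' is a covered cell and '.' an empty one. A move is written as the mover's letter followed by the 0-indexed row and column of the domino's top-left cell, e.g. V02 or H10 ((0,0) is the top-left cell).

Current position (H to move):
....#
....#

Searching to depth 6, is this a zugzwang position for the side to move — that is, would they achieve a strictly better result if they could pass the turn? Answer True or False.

zugzwang(....#/....#, H) = False

p1 H@[....#/....#]: H00[##..#/....#]-1 H01[.##.#/....#]+1* H02[..###/....#]-1 H10[....#/##..#]-1 H11[....#/.##.#]+1 H12[....#/..###]-1
p2 V@[.##.#/....#]: V00[###.#/#...#]-1* V03[.####/...##]-1
p3 H@[###.#/#...#]: H11[###.#/###.#]-1 H12[###.#/#.###]+1*
p4 V@[###.#/#.###] terminal -1; root [....#/....#] d6
if H skipped the turn, V would face:
~ p1 V@[....#/....#]: V00[#...#/#...#]-1* V01[.#..#/.#..#]-1 V02[..#.#/..#.#]-1 V03[...##/...##]-1
~ p2 H@[#...#/#...#]: H01[###.#/#...#]+1* H02[#.###/#...#]+1 H11[#...#/###.#]+1 H12[#...#/#.###]+1
~ p3 V@[###.#/#...#]: V03[#####/#..##]-1*
~ p4 H@[#####/#..##]: H11[#####/#####]+1*
~ p5 V@[#####/#####] terminal -1; root [....#/....#] d6
compare (H): move=+1 vs pass=+1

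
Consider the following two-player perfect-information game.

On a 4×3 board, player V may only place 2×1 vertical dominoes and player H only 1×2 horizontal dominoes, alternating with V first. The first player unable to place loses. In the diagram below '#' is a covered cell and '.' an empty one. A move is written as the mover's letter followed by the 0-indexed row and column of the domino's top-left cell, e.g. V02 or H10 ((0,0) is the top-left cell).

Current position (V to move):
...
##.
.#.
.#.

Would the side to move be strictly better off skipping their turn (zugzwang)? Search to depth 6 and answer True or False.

ply 1, V at .../##./.#./.#. | V02=+1→..#/###/.#./.#.*; V12=+1→.../###/.##/.#.; V20=+1→.../##./##./##.; V22=+1→.../##./.##/.##
ply 2, H at ..#/###/.#./.#. | H00=-1→###/###/.#./.#.*
ply 3, V at ###/###/.#./.#. | V20=+1→###/###/##./##.*; V22=+1→###/###/.##/.##
ply 4: ###/###/##./##. is terminal -1 (H); from .../##./.#./.#. depth 6
suppose V passes — search the same position with H to move:
pass> ply 1, H at .../##./.#./.#. | H00=-1→##./##./.#./.#.*; H01=-1→.##/##./.#./.#.
pass> ply 2, V at ##./##./.#./.#. | V02=+1→###/###/.#./.#.*; V12=+1→##./###/.##/.#.; V20=+1→##./##./##./##.; V22=+1→##./##./.##/.##
pass> ply 3: ###/###/.#./.#. is terminal -1 (H); from .../##./.#./.#. depth 6
for V: play +1, pass +1

zugzwang(.../##./.#./.#., V) = False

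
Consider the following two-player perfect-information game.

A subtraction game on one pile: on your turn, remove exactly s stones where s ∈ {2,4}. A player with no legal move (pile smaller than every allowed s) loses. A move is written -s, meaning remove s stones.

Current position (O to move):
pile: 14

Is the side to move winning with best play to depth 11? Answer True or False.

O winning at [14]: True

ply 1, O at 14 | -2=+1→12*; -4=-1→10
ply 2, X at 12 | -2=-1→10*; -4=-1→8
ply 3, O at 10 | -2=-1→8; -4=+1→6*
ply 4, X at 6 | -2=-1→4*; -4=-1→2
ply 5, O at 4 | -2=-1→2; -4=+1→0*
ply 6: 0 is terminal -1 (X); from 14 depth 11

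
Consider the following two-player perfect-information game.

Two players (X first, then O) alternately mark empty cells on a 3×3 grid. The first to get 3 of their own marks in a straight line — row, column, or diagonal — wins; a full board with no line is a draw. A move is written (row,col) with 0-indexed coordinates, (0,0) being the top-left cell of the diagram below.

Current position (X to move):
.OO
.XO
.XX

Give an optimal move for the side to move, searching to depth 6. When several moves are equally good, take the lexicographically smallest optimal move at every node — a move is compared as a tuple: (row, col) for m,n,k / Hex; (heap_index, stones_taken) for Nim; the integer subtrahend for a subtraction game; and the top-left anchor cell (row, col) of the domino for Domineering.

X's best at [.OO/.XO/.XX]: (0,0)

ply 1, X at .OO/.XO/.XX | (0,0)=+1→XOO/.XO/.XX*; (1,0)=-1→.OO/XXO/.XX; (2,0)=+1→.OO/.XO/XXX
ply 2: XOO/.XO/.XX is terminal -1 (O); from .OO/.XO/.XX depth 6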